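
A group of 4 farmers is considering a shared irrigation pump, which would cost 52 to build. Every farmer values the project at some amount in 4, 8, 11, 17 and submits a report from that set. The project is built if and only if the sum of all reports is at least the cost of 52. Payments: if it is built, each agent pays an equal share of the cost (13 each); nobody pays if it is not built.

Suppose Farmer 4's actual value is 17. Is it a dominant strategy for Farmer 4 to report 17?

Check each profile of the others' reports and compare truth against every alternative report.
Others report (4, 17, 17): truth gives 4, best alternative gives 0.
Others report (8, 11, 17): truth gives 4, best alternative gives 0.
Others report (8, 17, 11): truth gives 4, best alternative gives 0.
Others report (11, 8, 17): truth gives 4, best alternative gives 0.
Others report (11, 11, 17): truth gives 4, best alternative gives 0.
Others report (11, 17, 8): truth gives 4, best alternative gives 0.
(Remaining 58 profiles checked similarly; truth is weakly best in each.)
In every case the truthful report is at least as good as any alternative, so it is a dominant strategy.

Yes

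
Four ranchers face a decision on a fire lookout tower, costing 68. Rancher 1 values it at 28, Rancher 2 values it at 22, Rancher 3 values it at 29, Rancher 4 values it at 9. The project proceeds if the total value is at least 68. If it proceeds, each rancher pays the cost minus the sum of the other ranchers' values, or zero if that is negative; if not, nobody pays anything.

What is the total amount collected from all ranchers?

19

Total value 88 ≥ cost 68, so it is built.
Rancher 1: others sum to 60; max(0, 68 - 60) = 8.
Rancher 2: others sum to 66; max(0, 68 - 66) = 2.
Rancher 3: others sum to 59; max(0, 68 - 59) = 9.
Rancher 4: others sum to 79; max(0, 68 - 79) = 0.
Total collected = 8 + 2 + 9 + 0 = 19.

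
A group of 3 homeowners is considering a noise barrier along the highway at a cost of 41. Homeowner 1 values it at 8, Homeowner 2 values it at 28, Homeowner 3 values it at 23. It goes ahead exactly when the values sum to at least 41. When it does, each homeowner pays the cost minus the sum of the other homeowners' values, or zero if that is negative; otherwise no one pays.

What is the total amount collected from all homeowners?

Total value 59 ≥ cost 41, so it is built.
Homeowner 1: others sum to 51; max(0, 41 - 51) = 0.
Homeowner 2: others sum to 31; max(0, 41 - 31) = 10.
Homeowner 3: others sum to 36; max(0, 41 - 36) = 5.
Total collected = 0 + 10 + 5 = 15.

15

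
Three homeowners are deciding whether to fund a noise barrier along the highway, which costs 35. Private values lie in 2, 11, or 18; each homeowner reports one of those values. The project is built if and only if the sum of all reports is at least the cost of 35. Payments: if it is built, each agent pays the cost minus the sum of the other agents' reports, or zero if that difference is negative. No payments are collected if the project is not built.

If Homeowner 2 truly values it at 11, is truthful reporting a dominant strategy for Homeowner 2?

Yes

Check each profile of the others' reports and compare truth against every alternative report.
Others report (18, 18): truth gives 11, best alternative gives 11.
Others report (11, 18): truth gives 5, best alternative gives 5.
Others report (18, 11): truth gives 5, best alternative gives 5.
Others report (2, 2): truth gives 0, best alternative gives 0.
Others report (2, 11): truth gives 0, best alternative gives 0.
Others report (2, 18): truth gives 0, best alternative gives 0.
(Remaining 3 profiles checked similarly; truth is weakly best in each.)
In every case the truthful report is at least as good as any alternative, so it is a dominant strategy.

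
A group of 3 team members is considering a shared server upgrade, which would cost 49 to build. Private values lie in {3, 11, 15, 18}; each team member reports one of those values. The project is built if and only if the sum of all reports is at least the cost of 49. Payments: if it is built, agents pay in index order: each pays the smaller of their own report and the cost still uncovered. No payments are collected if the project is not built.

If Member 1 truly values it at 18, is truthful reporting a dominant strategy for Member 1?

Consider the case where Member 2 reports 18 and Member 3 reports 18.
Truthful report 18: project built, pays 18, utility 18 - 18 = 0.
Report 15 instead: project built, pays 15, utility 18 - 15 = 3.
Since 3 > 0, reporting 15 is strictly better here, so truthful reporting is not dominant.

No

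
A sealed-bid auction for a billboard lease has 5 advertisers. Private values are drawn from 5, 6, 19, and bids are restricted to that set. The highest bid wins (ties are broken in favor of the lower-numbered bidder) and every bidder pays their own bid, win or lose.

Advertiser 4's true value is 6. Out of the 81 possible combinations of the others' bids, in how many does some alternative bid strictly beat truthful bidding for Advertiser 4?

Others bid (5, 5, 5, 19): truth gives -6; bid 5 gives -5 > -6. Violating.
Others bid (5, 5, 6, 5): truth gives -6; bid 5 gives -5 > -6. Violating.
Others bid (5, 5, 6, 6): truth gives -6; bid 5 gives -5 > -6. Violating.
Others bid (5, 5, 6, 19): truth gives -6; bid 5 gives -5 > -6. Violating.
Others bid (5, 5, 5, 5): truth gives 0; no alternative beats it.
Others bid (5, 5, 5, 6): truth gives 0; no alternative beats it.
(Checking all 81 profiles: 79 have a profitable deviation, 2 do not.)

79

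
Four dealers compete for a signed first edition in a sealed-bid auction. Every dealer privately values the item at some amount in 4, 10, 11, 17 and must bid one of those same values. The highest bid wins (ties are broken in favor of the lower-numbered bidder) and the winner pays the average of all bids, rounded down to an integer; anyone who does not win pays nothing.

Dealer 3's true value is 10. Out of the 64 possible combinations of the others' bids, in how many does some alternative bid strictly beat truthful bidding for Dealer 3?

Others bid (4, 4, 11): truth gives 0; bid 11 gives 3 > 0. Violating.
Others bid (4, 10, 4): truth gives 0; bid 11 gives 3 > 0. Violating.
Others bid (4, 10, 10): truth gives 0; bid 11 gives 2 > 0. Violating.
Others bid (4, 10, 11): truth gives 0; bid 11 gives 1 > 0. Violating.
Others bid (4, 4, 4): truth gives 5; no alternative beats it.
Others bid (4, 4, 10): truth gives 3; no alternative beats it.
(Checking all 64 profiles: 10 have a profitable deviation, 54 do not.)

10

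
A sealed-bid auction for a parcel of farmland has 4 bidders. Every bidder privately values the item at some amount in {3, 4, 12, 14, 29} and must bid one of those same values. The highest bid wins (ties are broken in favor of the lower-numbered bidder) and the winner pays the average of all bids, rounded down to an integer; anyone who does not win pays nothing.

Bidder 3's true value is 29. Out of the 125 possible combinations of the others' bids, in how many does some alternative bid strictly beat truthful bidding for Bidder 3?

Others bid (3, 3, 3): truth gives 20; bid 4 gives 26 > 20. Violating.
Others bid (3, 3, 4): truth gives 20; bid 4 gives 26 > 20. Violating.
Others bid (3, 3, 12): truth gives 18; bid 12 gives 22 > 18. Violating.
Others bid (3, 3, 14): truth gives 17; bid 14 gives 21 > 17. Violating.
Others bid (3, 3, 29): truth gives 13; no alternative beats it.
Others bid (3, 4, 29): truth gives 13; no alternative beats it.
(Checking all 125 profiles: 36 have a profitable deviation, 89 do not.)

36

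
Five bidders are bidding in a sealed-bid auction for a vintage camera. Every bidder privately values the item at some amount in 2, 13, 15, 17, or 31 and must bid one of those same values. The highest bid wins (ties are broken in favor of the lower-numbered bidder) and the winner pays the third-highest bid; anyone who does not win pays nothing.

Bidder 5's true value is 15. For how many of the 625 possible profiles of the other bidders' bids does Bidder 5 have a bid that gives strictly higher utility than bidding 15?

Others bid (2, 2, 2, 15): truth gives 0; bid 17 gives 13 > 0. Violating.
Others bid (2, 2, 2, 17): truth gives 0; bid 31 gives 13 > 0. Violating.
Others bid (2, 2, 13, 15): truth gives 0; bid 17 gives 2 > 0. Violating.
Others bid (2, 2, 13, 17): truth gives 0; bid 31 gives 2 > 0. Violating.
Others bid (2, 2, 2, 2): truth gives 13; no alternative beats it.
Others bid (2, 2, 2, 13): truth gives 13; no alternative beats it.
(Checking all 625 profiles: 64 have a profitable deviation, 561 do not.)

64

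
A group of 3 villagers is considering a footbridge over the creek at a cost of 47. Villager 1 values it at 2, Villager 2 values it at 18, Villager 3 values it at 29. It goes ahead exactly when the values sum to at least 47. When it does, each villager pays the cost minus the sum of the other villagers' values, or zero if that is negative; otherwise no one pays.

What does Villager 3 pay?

27

Total value 49 ≥ cost 47, so the project is built.
The other villagers' values sum to 20.
Cost minus that sum is 47 - 20 = 27.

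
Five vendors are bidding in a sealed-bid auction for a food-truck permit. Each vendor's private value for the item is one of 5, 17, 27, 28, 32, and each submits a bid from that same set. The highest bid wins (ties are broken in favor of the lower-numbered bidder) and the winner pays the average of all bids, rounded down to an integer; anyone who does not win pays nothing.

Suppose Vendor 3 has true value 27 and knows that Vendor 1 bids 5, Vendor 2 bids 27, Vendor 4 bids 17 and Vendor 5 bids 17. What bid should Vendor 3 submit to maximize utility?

Bid 5: loses, pays 0, utility 0.
Bid 17: loses, pays 0, utility 0.
Bid 27: loses, pays 0, utility 0.
Bid 28: wins, pays 18, utility 27 - 18 = 9.
Bid 32: wins, pays 19, utility 27 - 19 = 8.
The best choice is 28 with utility 9.

28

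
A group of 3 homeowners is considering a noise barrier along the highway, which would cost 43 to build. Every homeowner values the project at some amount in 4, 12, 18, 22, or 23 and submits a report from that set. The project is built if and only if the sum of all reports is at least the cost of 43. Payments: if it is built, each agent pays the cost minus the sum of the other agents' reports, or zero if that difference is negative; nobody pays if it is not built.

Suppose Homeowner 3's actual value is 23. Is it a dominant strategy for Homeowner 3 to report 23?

Yes

Check each profile of the others' reports and compare truth against every alternative report.
Others report (22, 22): truth gives 23, best alternative gives 23.
Others report (22, 23): truth gives 23, best alternative gives 23.
Others report (23, 22): truth gives 23, best alternative gives 23.
Others report (23, 23): truth gives 23, best alternative gives 23.
Others report (18, 23): truth gives 21, best alternative gives 21.
Others report (23, 18): truth gives 21, best alternative gives 21.
(Remaining 19 profiles checked similarly; truth is weakly best in each.)
In every case the truthful report is at least as good as any alternative, so it is a dominant strategy.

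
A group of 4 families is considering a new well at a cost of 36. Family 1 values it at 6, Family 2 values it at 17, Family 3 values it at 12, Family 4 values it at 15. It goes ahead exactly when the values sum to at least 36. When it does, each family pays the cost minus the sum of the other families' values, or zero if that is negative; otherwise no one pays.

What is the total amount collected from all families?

4

Total value 50 ≥ cost 36, so it is built.
Family 1: others sum to 44; max(0, 36 - 44) = 0.
Family 2: others sum to 33; max(0, 36 - 33) = 3.
Family 3: others sum to 38; max(0, 36 - 38) = 0.
Family 4: others sum to 35; max(0, 36 - 35) = 1.
Total collected = 0 + 3 + 0 + 1 = 4.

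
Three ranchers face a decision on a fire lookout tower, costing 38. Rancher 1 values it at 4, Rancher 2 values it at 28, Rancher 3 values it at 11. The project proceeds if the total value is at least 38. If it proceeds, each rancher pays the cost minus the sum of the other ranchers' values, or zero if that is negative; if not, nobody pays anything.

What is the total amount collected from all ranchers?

29

Total value 43 ≥ cost 38, so it is built.
Rancher 1: others sum to 39; max(0, 38 - 39) = 0.
Rancher 2: others sum to 15; max(0, 38 - 15) = 23.
Rancher 3: others sum to 32; max(0, 38 - 32) = 6.
Total collected = 0 + 23 + 6 = 29.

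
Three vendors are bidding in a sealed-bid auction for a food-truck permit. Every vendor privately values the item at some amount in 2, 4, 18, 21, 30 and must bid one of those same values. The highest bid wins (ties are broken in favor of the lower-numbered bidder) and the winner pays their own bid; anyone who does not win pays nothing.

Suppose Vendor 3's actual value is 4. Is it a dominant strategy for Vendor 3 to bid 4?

Check each profile of the others' bids and compare truth against every alternative bid.
Others bid (2, 2): truth gives 0, best alternative gives 0.
Others bid (2, 4): truth gives 0, best alternative gives 0.
Others bid (2, 18): truth gives 0, best alternative gives 0.
Others bid (2, 21): truth gives 0, best alternative gives 0.
Others bid (2, 30): truth gives 0, best alternative gives 0.
Others bid (4, 2): truth gives 0, best alternative gives 0.
(Remaining 19 profiles checked similarly; truth is weakly best in each.)
In every case the truthful bid is at least as good as any alternative, so it is a dominant strategy.

Yes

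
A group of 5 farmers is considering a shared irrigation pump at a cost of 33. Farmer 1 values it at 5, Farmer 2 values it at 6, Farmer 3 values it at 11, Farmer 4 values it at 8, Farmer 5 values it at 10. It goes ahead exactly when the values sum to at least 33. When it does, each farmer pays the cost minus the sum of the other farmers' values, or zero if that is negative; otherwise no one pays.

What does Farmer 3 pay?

Total value 40 ≥ cost 33, so the project is built.
The other farmers' values sum to 29.
Cost minus that sum is 33 - 29 = 4.

4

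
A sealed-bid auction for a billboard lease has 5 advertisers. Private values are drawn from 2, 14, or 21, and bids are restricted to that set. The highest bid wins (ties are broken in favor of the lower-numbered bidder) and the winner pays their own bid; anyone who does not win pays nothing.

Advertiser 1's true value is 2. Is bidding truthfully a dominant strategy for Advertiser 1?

Yes

Check each profile of the others' bids and compare truth against every alternative bid.
Others bid (2, 2, 2, 2): truth gives 0, best alternative gives -12.
Others bid (2, 2, 2, 14): truth gives 0, best alternative gives -12.
Others bid (2, 2, 14, 2): truth gives 0, best alternative gives -12.
Others bid (2, 2, 14, 14): truth gives 0, best alternative gives -12.
Others bid (2, 14, 2, 2): truth gives 0, best alternative gives -12.
Others bid (2, 14, 2, 14): truth gives 0, best alternative gives -12.
(Remaining 75 profiles checked similarly; truth is weakly best in each.)
In every case the truthful bid is at least as good as any alternative, so it is a dominant strategy.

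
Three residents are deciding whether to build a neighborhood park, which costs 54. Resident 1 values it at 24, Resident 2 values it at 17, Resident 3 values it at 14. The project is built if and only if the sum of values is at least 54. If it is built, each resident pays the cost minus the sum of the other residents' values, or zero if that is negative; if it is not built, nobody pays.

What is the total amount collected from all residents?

52

Total value 55 ≥ cost 54, so it is built.
Resident 1: others sum to 31; max(0, 54 - 31) = 23.
Resident 2: others sum to 38; max(0, 54 - 38) = 16.
Resident 3: others sum to 41; max(0, 54 - 41) = 13.
Total collected = 23 + 16 + 13 = 52.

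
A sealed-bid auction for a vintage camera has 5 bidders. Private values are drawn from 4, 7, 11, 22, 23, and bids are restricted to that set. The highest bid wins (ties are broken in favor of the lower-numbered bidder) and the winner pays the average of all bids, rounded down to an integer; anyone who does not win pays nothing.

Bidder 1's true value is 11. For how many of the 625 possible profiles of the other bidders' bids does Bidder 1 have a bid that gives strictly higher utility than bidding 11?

15

Others bid (4, 4, 4, 4): truth gives 6; bid 4 gives 7 > 6. Violating.
Others bid (4, 4, 4, 7): truth gives 5; bid 7 gives 6 > 5. Violating.
Others bid (4, 4, 7, 4): truth gives 5; bid 7 gives 6 > 5. Violating.
Others bid (4, 4, 7, 7): truth gives 5; bid 7 gives 6 > 5. Violating.
Others bid (4, 4, 4, 11): truth gives 5; no alternative beats it.
Others bid (4, 4, 4, 22): truth gives 0; no alternative beats it.
(Checking all 625 profiles: 15 have a profitable deviation, 610 do not.)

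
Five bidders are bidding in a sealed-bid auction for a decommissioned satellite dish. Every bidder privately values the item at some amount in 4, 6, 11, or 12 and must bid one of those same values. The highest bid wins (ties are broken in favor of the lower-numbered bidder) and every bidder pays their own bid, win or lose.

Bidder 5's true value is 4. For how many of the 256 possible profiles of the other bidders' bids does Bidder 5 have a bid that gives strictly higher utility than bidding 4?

1

Others bid (4, 4, 4, 4): truth gives -4; bid 6 gives -2 > -4. Violating.
Others bid (4, 4, 4, 6): truth gives -4; no alternative beats it.
Others bid (4, 4, 4, 11): truth gives -4; no alternative beats it.
(Checking all 256 profiles: 1 has a profitable deviation, 255 do not.)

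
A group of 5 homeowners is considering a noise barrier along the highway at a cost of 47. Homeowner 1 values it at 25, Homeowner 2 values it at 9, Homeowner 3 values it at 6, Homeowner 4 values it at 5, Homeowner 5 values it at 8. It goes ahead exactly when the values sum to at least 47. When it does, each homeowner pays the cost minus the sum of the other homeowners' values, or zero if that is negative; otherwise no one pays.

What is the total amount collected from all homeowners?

Total value 53 ≥ cost 47, so it is built.
Homeowner 1: others sum to 28; max(0, 47 - 28) = 19.
Homeowner 2: others sum to 44; max(0, 47 - 44) = 3.
Homeowner 3: others sum to 47; max(0, 47 - 47) = 0.
Homeowner 4: others sum to 48; max(0, 47 - 48) = 0.
Homeowner 5: others sum to 45; max(0, 47 - 45) = 2.
Total collected = 19 + 3 + 0 + 0 + 2 = 24.

24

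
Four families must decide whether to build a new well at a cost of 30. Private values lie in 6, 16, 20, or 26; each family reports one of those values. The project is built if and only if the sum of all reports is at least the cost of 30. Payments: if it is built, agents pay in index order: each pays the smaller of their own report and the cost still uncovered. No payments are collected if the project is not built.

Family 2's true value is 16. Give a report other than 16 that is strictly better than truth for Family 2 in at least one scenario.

6

Suppose Family 1 reports 6, Family 3 reports 6 and Family 4 reports 16.
Report 16: project built, pays 16, utility 16 - 16 = 0.
Report 6: project built, pays 6, utility 16 - 6 = 10.
So reporting 6 beats truth here (10 > 0).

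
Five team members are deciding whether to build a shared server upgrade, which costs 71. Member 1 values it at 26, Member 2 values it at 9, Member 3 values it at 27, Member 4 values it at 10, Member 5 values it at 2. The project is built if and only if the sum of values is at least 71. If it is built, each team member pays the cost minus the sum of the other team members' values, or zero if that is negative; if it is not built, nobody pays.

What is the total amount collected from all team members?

60

Total value 74 ≥ cost 71, so it is built.
Member 1: others sum to 48; max(0, 71 - 48) = 23.
Member 2: others sum to 65; max(0, 71 - 65) = 6.
Member 3: others sum to 47; max(0, 71 - 47) = 24.
Member 4: others sum to 64; max(0, 71 - 64) = 7.
Member 5: others sum to 72; max(0, 71 - 72) = 0.
Total collected = 23 + 6 + 24 + 7 + 0 = 60.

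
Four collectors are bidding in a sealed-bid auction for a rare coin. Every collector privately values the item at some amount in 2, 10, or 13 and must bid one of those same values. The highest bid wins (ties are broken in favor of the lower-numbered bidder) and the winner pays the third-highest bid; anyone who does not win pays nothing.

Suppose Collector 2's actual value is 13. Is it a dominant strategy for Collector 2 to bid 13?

Check each profile of the others' bids and compare truth against every alternative bid.
Others bid (2, 2, 13): truth gives 11, best alternative gives 0.
Others bid (2, 13, 2): truth gives 11, best alternative gives 0.
Others bid (10, 2, 2): truth gives 11, best alternative gives 0.
Others bid (2, 10, 13): truth gives 3, best alternative gives 0.
Others bid (2, 13, 10): truth gives 3, best alternative gives 0.
Others bid (10, 2, 10): truth gives 3, best alternative gives 0.
(Remaining 21 profiles checked similarly; truth is weakly best in each.)
In every case the truthful bid is at least as good as any alternative, so it is a dominant strategy.

Yes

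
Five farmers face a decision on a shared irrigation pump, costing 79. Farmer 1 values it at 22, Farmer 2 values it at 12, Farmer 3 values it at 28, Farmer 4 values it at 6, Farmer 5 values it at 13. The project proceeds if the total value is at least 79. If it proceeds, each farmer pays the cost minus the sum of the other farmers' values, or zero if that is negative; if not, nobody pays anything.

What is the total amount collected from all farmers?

71

Total value 81 ≥ cost 79, so it is built.
Farmer 1: others sum to 59; max(0, 79 - 59) = 20.
Farmer 2: others sum to 69; max(0, 79 - 69) = 10.
Farmer 3: others sum to 53; max(0, 79 - 53) = 26.
Farmer 4: others sum to 75; max(0, 79 - 75) = 4.
Farmer 5: others sum to 68; max(0, 79 - 68) = 11.
Total collected = 20 + 10 + 26 + 4 + 11 = 71.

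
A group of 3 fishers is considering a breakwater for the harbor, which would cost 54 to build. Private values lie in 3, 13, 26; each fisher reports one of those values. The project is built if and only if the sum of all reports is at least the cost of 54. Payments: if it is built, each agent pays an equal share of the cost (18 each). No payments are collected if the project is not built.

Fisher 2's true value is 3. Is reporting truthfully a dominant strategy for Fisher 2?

Check each profile of the others' reports and compare truth against every alternative report.
Others report (26, 26): truth gives -15, best alternative gives -15.
Others report (3, 3): truth gives 0, best alternative gives 0.
Others report (3, 13): truth gives 0, best alternative gives 0.
Others report (3, 26): truth gives 0, best alternative gives 0.
Others report (13, 3): truth gives 0, best alternative gives 0.
Others report (13, 13): truth gives 0, best alternative gives 0.
(Remaining 3 profiles checked similarly; truth is weakly best in each.)
In every case the truthful report is at least as good as any alternative, so it is a dominant strategy.

Yes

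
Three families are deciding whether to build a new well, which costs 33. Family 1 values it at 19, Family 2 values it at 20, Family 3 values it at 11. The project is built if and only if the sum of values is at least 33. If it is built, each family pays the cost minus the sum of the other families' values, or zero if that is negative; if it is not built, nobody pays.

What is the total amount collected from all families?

Total value 50 ≥ cost 33, so it is built.
Family 1: others sum to 31; max(0, 33 - 31) = 2.
Family 2: others sum to 30; max(0, 33 - 30) = 3.
Family 3: others sum to 39; max(0, 33 - 39) = 0.
Total collected = 2 + 3 + 0 = 5.

5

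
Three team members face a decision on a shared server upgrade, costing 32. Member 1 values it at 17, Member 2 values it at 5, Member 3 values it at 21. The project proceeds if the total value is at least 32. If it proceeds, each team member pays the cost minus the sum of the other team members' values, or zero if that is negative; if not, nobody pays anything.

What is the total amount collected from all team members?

Total value 43 ≥ cost 32, so it is built.
Member 1: others sum to 26; max(0, 32 - 26) = 6.
Member 2: others sum to 38; max(0, 32 - 38) = 0.
Member 3: others sum to 22; max(0, 32 - 22) = 10.
Total collected = 6 + 0 + 10 = 16.

16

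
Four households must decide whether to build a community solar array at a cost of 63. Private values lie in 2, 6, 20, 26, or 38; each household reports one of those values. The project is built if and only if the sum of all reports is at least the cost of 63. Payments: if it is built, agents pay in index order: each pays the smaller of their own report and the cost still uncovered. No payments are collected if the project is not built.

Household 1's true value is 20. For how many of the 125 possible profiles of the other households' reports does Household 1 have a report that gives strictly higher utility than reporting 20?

Others report (2, 20, 38): truth gives 0; report 6 gives 14 > 0. Violating.
Others report (2, 26, 38): truth gives 0; report 2 gives 18 > 0. Violating.
Others report (2, 38, 20): truth gives 0; report 6 gives 14 > 0. Violating.
Others report (2, 38, 26): truth gives 0; report 2 gives 18 > 0. Violating.
Others report (2, 2, 2): truth gives 0; no alternative beats it.
Others report (2, 2, 6): truth gives 0; no alternative beats it.
(Checking all 125 profiles: 60 have a profitable deviation, 65 do not.)

60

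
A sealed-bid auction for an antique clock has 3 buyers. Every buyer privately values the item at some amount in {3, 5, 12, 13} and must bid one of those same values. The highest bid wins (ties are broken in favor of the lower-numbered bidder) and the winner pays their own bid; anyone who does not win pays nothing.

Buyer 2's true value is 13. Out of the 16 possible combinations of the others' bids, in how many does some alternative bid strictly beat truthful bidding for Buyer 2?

Others bid (3, 3): truth gives 0; bid 5 gives 8 > 0. Violating.
Others bid (3, 5): truth gives 0; bid 5 gives 8 > 0. Violating.
Others bid (3, 12): truth gives 0; bid 12 gives 1 > 0. Violating.
Others bid (5, 3): truth gives 0; bid 12 gives 1 > 0. Violating.
Others bid (3, 13): truth gives 0; no alternative beats it.
Others bid (5, 13): truth gives 0; no alternative beats it.
(Checking all 16 profiles: 6 have a profitable deviation, 10 do not.)

6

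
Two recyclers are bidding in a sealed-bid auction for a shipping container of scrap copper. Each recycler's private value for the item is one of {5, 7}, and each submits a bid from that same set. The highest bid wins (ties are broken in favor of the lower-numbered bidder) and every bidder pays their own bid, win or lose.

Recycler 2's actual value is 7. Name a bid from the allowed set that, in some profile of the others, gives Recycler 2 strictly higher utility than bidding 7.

Suppose Recycler 1 bids 7.
Bid 7: loses but pays 7, utility -7.
Bid 5: loses but pays 5, utility -5.
So bidding 5 beats truth here (-5 > -7).

5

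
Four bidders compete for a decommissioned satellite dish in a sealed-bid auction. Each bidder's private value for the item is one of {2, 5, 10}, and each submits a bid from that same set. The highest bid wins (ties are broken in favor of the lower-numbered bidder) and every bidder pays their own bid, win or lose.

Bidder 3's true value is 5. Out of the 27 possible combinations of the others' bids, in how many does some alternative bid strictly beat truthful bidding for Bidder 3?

25

Others bid (2, 2, 10): truth gives -5; bid 2 gives -2 > -5. Violating.
Others bid (2, 5, 2): truth gives -5; bid 2 gives -2 > -5. Violating.
Others bid (2, 5, 5): truth gives -5; bid 2 gives -2 > -5. Violating.
Others bid (2, 5, 10): truth gives -5; bid 2 gives -2 > -5. Violating.
Others bid (2, 2, 2): truth gives 0; no alternative beats it.
Others bid (2, 2, 5): truth gives 0; no alternative beats it.
(Checking all 27 profiles: 25 have a profitable deviation, 2 do not.)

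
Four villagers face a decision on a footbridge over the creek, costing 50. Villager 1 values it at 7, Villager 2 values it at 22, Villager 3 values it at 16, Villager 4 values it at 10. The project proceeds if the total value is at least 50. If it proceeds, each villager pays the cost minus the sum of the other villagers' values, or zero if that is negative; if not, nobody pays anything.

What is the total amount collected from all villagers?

Total value 55 ≥ cost 50, so it is built.
Villager 1: others sum to 48; max(0, 50 - 48) = 2.
Villager 2: others sum to 33; max(0, 50 - 33) = 17.
Villager 3: others sum to 39; max(0, 50 - 39) = 11.
Villager 4: others sum to 45; max(0, 50 - 45) = 5.
Total collected = 2 + 17 + 11 + 5 = 35.

35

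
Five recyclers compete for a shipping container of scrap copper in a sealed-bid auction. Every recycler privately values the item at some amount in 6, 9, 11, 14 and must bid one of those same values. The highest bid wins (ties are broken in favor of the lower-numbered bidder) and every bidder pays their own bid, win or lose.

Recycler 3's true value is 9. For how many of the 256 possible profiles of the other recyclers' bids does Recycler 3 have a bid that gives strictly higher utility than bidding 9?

252

Others bid (6, 6, 6, 11): truth gives -9; bid 11 gives -2 > -9. Violating.
Others bid (6, 6, 6, 14): truth gives -9; bid 14 gives -5 > -9. Violating.
Others bid (6, 6, 9, 11): truth gives -9; bid 11 gives -2 > -9. Violating.
Others bid (6, 6, 9, 14): truth gives -9; bid 14 gives -5 > -9. Violating.
Others bid (6, 6, 6, 6): truth gives 0; no alternative beats it.
Others bid (6, 6, 6, 9): truth gives 0; no alternative beats it.
(Checking all 256 profiles: 252 have a profitable deviation, 4 do not.)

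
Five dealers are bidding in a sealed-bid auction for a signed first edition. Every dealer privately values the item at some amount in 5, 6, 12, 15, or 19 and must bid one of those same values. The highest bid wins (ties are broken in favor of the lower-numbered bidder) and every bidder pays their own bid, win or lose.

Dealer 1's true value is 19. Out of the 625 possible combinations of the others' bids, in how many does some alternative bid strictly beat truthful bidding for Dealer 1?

Others bid (5, 5, 5, 5): truth gives 0; bid 5 gives 14 > 0. Violating.
Others bid (5, 5, 5, 6): truth gives 0; bid 6 gives 13 > 0. Violating.
Others bid (5, 5, 5, 12): truth gives 0; bid 12 gives 7 > 0. Violating.
Others bid (5, 5, 5, 15): truth gives 0; bid 15 gives 4 > 0. Violating.
Others bid (5, 5, 5, 19): truth gives 0; no alternative beats it.
Others bid (5, 5, 6, 19): truth gives 0; no alternative beats it.
(Checking all 625 profiles: 256 have a profitable deviation, 369 do not.)

256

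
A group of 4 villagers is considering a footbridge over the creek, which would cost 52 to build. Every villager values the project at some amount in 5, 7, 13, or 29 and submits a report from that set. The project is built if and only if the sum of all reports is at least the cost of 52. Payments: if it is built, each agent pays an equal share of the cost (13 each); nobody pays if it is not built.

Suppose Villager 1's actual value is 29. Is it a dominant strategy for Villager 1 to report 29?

Check each profile of the others' reports and compare truth against every alternative report.
Others report (5, 5, 13): truth gives 16, best alternative gives 0.
Others report (5, 7, 13): truth gives 16, best alternative gives 0.
Others report (5, 13, 5): truth gives 16, best alternative gives 0.
Others report (5, 13, 7): truth gives 16, best alternative gives 0.
Others report (5, 13, 13): truth gives 16, best alternative gives 0.
Others report (7, 5, 13): truth gives 16, best alternative gives 0.
(Remaining 58 profiles checked similarly; truth is weakly best in each.)
In every case the truthful report is at least as good as any alternative, so it is a dominant strategy.

Yes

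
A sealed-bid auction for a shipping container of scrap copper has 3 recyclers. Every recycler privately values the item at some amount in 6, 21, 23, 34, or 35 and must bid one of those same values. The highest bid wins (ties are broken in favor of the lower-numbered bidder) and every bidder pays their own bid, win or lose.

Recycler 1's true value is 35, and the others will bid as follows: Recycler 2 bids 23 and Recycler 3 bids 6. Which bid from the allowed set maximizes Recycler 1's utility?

23

Bid 6: loses but pays 6, utility -6.
Bid 21: loses but pays 21, utility -21.
Bid 23: wins, pays 23, utility 35 - 23 = 12.
Bid 34: wins, pays 34, utility 35 - 34 = 1.
Bid 35: wins, pays 35, utility 35 - 35 = 0.
The best choice is 23 with utility 12.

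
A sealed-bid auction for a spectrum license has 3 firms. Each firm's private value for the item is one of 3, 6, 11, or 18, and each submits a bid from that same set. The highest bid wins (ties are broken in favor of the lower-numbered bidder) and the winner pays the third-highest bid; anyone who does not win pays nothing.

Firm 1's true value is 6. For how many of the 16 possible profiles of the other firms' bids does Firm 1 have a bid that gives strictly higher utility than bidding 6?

Others bid (3, 11): truth gives 0; bid 11 gives 3 > 0. Violating.
Others bid (3, 18): truth gives 0; bid 18 gives 3 > 0. Violating.
Others bid (11, 3): truth gives 0; bid 11 gives 3 > 0. Violating.
Others bid (18, 3): truth gives 0; bid 18 gives 3 > 0. Violating.
Others bid (3, 3): truth gives 3; no alternative beats it.
Others bid (3, 6): truth gives 3; no alternative beats it.
(Checking all 16 profiles: 4 have a profitable deviation, 12 do not.)

4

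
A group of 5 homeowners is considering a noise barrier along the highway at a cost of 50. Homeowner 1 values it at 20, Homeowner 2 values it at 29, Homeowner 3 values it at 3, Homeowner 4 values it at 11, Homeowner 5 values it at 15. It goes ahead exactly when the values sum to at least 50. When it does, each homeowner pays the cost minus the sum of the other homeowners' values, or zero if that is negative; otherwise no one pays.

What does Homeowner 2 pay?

Total value 78 ≥ cost 50, so the project is built.
The other homeowners' values sum to 49.
Cost minus that sum is 50 - 49 = 1.

1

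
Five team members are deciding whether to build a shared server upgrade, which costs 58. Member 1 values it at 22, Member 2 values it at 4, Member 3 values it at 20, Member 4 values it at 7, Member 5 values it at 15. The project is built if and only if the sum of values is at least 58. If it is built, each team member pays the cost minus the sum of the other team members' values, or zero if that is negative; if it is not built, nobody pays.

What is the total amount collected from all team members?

Total value 68 ≥ cost 58, so it is built.
Member 1: others sum to 46; max(0, 58 - 46) = 12.
Member 2: others sum to 64; max(0, 58 - 64) = 0.
Member 3: others sum to 48; max(0, 58 - 48) = 10.
Member 4: others sum to 61; max(0, 58 - 61) = 0.
Member 5: others sum to 53; max(0, 58 - 53) = 5.
Total collected = 12 + 0 + 10 + 0 + 5 = 27.

27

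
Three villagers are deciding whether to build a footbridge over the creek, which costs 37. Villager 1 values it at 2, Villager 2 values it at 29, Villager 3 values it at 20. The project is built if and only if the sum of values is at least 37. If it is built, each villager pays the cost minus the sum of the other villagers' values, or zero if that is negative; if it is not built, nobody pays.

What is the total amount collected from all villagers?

Total value 51 ≥ cost 37, so it is built.
Villager 1: others sum to 49; max(0, 37 - 49) = 0.
Villager 2: others sum to 22; max(0, 37 - 22) = 15.
Villager 3: others sum to 31; max(0, 37 - 31) = 6.
Total collected = 0 + 15 + 6 = 21.

21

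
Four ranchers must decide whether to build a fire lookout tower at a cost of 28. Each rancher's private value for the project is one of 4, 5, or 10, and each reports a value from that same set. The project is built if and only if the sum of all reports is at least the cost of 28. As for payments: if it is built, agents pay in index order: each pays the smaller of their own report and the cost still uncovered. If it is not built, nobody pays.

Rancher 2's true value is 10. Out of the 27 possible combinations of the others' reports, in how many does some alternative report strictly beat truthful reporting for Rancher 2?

7

Others report (4, 10, 10): truth gives 0; report 4 gives 6 > 0. Violating.
Others report (5, 10, 10): truth gives 0; report 4 gives 6 > 0. Violating.
Others report (10, 4, 10): truth gives 0; report 4 gives 6 > 0. Violating.
Others report (10, 5, 10): truth gives 0; report 4 gives 6 > 0. Violating.
Others report (4, 4, 4): truth gives 0; no alternative beats it.
Others report (4, 4, 5): truth gives 0; no alternative beats it.
(Checking all 27 profiles: 7 have a profitable deviation, 20 do not.)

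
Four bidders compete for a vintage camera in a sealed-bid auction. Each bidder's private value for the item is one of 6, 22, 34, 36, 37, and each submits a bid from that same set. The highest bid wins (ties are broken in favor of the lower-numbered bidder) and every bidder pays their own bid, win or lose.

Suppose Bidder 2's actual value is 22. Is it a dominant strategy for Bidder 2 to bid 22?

Consider the case where Bidder 1 bids 6, Bidder 3 bids 6 and Bidder 4 bids 34.
Truthful bid 22: loses but pays 22, utility -22.
Bid 6 instead: loses but pays 6, utility -6.
Since -6 > -22, bidding 6 is strictly better here, so truthful bidding is not dominant.

No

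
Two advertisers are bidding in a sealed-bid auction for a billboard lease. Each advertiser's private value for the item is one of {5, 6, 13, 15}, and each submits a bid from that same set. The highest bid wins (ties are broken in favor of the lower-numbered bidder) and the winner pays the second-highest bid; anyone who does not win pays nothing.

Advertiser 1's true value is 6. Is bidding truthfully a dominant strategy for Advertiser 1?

Yes

Check each profile of the others' bids and compare truth against every alternative bid.
Others bid (5): truth gives 1, best alternative gives 1.
Others bid (6): truth gives 0, best alternative gives 0.
Others bid (13): truth gives 0, best alternative gives 0.
Others bid (15): truth gives 0, best alternative gives 0.
In every case the truthful bid is at least as good as any alternative, so it is a dominant strategy.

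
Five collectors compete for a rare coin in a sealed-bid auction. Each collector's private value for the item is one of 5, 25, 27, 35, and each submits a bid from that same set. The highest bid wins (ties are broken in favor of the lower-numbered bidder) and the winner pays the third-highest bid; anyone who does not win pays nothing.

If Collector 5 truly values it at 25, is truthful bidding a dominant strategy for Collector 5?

Consider the case where Collector 1 bids 5, Collector 2 bids 5, Collector 3 bids 5 and Collector 4 bids 25.
Truthful bid 25: loses, pays 0, utility 0.
Bid 27 instead: wins, pays 5, utility 25 - 5 = 20.
Since 20 > 0, bidding 27 is strictly better here, so truthful bidding is not dominant.

No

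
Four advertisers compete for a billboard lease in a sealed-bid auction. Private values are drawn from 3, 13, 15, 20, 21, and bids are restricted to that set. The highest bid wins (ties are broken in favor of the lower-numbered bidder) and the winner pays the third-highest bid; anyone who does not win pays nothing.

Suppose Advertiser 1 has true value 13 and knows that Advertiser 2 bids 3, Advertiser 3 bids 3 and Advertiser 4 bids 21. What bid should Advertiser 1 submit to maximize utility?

21

Bid 3: loses, pays 0, utility 0.
Bid 13: loses, pays 0, utility 0.
Bid 15: loses, pays 0, utility 0.
Bid 20: loses, pays 0, utility 0.
Bid 21: wins, pays 3, utility 13 - 3 = 10.
The best choice is 21 with utility 10.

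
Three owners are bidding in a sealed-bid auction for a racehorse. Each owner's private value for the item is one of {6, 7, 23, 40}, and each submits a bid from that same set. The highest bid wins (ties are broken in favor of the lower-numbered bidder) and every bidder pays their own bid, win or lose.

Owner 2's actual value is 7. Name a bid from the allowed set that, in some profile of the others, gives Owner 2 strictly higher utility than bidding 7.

Suppose Owner 1 bids 6 and Owner 3 bids 23.
Bid 7: loses but pays 7, utility -7.
Bid 6: loses but pays 6, utility -6.
So bidding 6 beats truth here (-6 > -7).

6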